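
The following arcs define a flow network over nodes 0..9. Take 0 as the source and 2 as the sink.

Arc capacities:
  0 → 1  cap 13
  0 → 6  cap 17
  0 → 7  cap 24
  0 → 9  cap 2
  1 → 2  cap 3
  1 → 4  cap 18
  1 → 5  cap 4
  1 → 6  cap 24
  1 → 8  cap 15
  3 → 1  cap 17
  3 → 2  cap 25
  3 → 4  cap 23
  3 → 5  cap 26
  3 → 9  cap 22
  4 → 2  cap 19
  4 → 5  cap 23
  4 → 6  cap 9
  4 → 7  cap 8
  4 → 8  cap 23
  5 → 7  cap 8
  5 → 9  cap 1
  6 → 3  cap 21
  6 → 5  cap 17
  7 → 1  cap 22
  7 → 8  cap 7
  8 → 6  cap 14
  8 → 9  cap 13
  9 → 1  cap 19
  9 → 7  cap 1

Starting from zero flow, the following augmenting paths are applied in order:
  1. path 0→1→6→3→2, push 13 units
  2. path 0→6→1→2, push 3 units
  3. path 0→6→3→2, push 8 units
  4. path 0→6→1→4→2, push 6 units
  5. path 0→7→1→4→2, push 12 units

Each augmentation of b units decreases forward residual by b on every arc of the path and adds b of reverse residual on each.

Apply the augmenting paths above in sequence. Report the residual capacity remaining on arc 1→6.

Residual capacity of (1,6): 20

after path 1 (0→1→6→3→2, push 13): res(1,6)=11
after path 2 (0→6→1→2, push 3): res(1,6)=14
after path 3 (0→6→3→2, push 8): res(1,6)=14
after path 4 (0→6→1→4→2, push 6): res(1,6)=20
after path 5 (0→7→1→4→2, push 12): res(1,6)=20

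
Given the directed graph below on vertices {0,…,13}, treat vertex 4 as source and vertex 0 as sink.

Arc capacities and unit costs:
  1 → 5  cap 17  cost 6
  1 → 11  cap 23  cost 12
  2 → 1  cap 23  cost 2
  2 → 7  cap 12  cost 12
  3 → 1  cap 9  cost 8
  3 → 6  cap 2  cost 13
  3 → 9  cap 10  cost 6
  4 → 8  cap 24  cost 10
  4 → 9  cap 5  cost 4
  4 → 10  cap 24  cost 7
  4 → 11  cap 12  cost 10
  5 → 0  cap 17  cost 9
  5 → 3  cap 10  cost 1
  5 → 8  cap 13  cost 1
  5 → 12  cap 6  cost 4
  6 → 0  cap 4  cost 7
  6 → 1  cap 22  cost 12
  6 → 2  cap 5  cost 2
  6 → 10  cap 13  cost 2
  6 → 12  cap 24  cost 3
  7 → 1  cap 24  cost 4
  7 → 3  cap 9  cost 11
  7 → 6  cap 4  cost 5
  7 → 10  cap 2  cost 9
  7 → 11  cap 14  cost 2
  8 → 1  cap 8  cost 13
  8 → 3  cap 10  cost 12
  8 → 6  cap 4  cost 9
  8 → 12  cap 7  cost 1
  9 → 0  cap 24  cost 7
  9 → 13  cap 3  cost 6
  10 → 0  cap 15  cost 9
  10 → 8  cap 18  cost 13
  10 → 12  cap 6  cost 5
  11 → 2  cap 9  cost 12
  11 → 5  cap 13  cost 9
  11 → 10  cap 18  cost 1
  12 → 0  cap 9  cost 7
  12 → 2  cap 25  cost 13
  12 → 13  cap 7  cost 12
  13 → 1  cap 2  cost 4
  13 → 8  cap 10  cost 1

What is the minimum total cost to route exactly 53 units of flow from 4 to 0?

Minimum cost for 53 units: 1179

shortest-cost path #1: 4→9→0 push 5 @ unit cost 11 (adds 55)
shortest-cost path #2: 4→10→0 push 15 @ unit cost 16 (adds 240)
shortest-cost path #3: 4→8→12→0 push 7 @ unit cost 18 (adds 126)
shortest-cost path #4: 4→10→12→0 push 2 @ unit cost 19 (adds 38)
shortest-cost path #5: 4→8→6→0 push 4 @ unit cost 26 (adds 104)
shortest-cost path #6: 4→11→5→0 push 12 @ unit cost 28 (adds 336)
shortest-cost path #7: 4→8→3→9→0 push 8 @ unit cost 35 (adds 280)
total cost = 1179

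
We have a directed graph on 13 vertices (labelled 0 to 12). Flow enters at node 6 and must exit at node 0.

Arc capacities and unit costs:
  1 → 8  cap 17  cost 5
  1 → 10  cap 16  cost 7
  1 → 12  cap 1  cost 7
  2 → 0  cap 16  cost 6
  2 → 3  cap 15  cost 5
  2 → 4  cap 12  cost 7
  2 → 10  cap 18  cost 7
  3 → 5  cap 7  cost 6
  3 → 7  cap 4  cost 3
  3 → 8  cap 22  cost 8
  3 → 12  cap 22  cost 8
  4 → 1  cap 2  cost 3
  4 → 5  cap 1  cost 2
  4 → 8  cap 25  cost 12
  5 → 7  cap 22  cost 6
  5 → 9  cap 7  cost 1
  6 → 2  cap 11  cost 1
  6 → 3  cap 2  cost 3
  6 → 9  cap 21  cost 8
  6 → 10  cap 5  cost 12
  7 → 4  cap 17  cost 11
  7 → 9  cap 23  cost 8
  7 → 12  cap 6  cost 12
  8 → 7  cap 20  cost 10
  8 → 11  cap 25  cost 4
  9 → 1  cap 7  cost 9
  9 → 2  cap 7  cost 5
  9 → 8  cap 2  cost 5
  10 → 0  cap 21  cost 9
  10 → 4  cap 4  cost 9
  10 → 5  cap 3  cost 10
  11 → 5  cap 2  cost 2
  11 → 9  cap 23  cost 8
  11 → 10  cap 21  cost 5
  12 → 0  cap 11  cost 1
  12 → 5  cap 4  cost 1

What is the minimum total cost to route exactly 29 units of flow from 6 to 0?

shortest-cost path #1: 6→2→0 push 11 @ unit cost 7 (adds 77)
shortest-cost path #2: 6→3→12→0 push 2 @ unit cost 12 (adds 24)
shortest-cost path #3: 6→9→2→0 push 5 @ unit cost 19 (adds 95)
shortest-cost path #4: 6→10→0 push 5 @ unit cost 21 (adds 105)
shortest-cost path #5: 6→9→1→12→0 push 1 @ unit cost 25 (adds 25)
shortest-cost path #6: 6→9→2→3→12→0 push 2 @ unit cost 27 (adds 54)
shortest-cost path #7: 6→9→8→11→10→0 push 2 @ unit cost 31 (adds 62)
shortest-cost path #8: 6→9→1→10→0 push 1 @ unit cost 33 (adds 33)
total cost = 475

Minimum cost for 29 units: 475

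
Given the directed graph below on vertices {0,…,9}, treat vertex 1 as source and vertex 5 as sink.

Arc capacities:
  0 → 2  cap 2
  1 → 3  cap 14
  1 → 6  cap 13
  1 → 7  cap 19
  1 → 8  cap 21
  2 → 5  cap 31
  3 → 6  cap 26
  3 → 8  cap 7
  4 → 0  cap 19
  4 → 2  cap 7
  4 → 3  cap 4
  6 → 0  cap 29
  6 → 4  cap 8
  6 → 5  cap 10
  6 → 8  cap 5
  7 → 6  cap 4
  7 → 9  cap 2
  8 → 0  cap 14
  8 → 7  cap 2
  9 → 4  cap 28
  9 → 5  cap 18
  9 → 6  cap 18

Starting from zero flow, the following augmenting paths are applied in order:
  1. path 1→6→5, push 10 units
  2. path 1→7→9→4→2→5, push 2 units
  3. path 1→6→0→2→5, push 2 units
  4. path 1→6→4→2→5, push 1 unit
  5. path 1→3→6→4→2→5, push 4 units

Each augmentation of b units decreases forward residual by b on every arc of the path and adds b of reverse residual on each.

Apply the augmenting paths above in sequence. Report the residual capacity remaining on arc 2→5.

after path 1 (1→6→5, push 10): res(2,5)=31
after path 2 (1→7→9→4→2→5, push 2): res(2,5)=29
after path 3 (1→6→0→2→5, push 2): res(2,5)=27
after path 4 (1→6→4→2→5, push 1): res(2,5)=26
after path 5 (1→3→6→4→2→5, push 4): res(2,5)=22

Residual capacity of (2,5): 22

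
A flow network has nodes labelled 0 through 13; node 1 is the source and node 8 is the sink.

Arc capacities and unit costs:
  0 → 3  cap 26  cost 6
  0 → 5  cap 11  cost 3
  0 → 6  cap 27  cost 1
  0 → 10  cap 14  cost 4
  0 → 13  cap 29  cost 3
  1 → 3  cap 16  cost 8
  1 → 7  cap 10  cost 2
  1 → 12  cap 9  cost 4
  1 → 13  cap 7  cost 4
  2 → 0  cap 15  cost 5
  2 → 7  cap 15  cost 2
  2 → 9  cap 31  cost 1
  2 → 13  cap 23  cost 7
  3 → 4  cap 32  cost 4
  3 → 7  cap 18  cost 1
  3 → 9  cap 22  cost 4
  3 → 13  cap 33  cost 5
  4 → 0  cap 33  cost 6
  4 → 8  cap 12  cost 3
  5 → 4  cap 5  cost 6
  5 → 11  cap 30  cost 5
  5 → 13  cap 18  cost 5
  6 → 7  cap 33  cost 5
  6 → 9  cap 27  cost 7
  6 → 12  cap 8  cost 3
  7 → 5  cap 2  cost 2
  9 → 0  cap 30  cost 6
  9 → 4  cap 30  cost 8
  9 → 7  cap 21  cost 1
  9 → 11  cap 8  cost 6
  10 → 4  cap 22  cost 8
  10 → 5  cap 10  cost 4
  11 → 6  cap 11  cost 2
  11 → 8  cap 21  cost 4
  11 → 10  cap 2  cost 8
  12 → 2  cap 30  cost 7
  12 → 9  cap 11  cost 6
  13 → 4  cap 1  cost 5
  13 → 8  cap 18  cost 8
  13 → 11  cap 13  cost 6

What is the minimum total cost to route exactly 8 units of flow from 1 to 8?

shortest-cost path #1: 1→13→8 push 7 @ unit cost 12 (adds 84)
shortest-cost path #2: 1→7→5→11→8 push 1 @ unit cost 13 (adds 13)
total cost = 97

Minimum cost for 8 units: 97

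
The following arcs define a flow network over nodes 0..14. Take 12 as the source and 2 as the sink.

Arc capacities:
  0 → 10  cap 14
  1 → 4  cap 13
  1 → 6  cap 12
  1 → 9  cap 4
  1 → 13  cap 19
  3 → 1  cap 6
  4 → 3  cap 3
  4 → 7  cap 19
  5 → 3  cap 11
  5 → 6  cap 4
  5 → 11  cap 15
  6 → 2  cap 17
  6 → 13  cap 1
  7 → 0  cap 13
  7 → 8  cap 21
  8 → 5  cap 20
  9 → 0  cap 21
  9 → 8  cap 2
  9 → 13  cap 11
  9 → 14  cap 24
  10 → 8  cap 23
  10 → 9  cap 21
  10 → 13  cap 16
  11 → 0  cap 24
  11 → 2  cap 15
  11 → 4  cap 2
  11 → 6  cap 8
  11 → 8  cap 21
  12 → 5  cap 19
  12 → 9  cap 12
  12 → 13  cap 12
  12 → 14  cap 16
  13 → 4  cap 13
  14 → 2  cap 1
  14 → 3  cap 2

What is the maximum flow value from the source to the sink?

Maximum flow value: 26

augment #1: 12→14→2 bottleneck 1, total now 1
augment #2: 12→5→6→2 bottleneck 4, total now 5
augment #3: 12→5→11→2 bottleneck 15, total now 20
augment #4: 12→14→3→1→6→2 bottleneck 2, total now 22
augment #5: 12→13→4→3→1→6→2 bottleneck 3, total now 25
augment #6: 12→9→8→5→3→1→6→2 bottleneck 1, total now 26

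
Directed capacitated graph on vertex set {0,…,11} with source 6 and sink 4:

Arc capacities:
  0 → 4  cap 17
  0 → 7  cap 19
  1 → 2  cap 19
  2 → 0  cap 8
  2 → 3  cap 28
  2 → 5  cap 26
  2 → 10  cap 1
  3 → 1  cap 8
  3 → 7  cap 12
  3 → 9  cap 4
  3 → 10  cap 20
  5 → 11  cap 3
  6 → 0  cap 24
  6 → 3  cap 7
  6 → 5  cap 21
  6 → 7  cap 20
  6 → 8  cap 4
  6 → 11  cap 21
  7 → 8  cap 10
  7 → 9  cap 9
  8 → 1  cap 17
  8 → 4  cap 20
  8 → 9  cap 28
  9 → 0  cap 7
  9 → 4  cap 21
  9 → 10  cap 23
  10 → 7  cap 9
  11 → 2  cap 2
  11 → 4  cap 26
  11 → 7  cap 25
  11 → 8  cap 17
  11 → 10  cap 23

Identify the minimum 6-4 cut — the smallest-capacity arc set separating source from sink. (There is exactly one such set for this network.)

Min-cut arcs: {(0,4), (3,9), (5,11), (6,8), (6,11), (7,8), (7,9)} (total capacity 68)

augment #1: 6→0→4 push 17
augment #2: 6→8→4 push 4
augment #3: 6→11→4 push 21
augment #4: 6→3→9→4 push 4
augment #5: 6→5→11→4 push 3
augment #6: 6→7→8→4 push 10
augment #7: 6→7→9→4 push 9
max flow = 68; residual-reachable set from 6 gives S-side
cut edges (S→T): {(0,4), (3,9), (5,11), (6,8), (6,11), (7,8), (7,9)} total cap 68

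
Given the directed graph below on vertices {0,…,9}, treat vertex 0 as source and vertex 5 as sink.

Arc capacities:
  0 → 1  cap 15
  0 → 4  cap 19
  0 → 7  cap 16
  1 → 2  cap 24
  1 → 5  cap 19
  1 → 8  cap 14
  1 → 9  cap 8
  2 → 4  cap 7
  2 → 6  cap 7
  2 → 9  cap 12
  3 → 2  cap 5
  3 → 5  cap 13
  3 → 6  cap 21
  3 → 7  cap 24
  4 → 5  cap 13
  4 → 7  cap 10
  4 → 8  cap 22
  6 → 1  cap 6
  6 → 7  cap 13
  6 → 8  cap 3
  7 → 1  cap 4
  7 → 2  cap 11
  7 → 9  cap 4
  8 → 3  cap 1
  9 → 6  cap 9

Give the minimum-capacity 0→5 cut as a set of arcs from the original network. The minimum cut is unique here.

augment #1: 0→1→5 push 15
augment #2: 0→4→5 push 13
augment #3: 0→7→1→5 push 4
augment #4: 0→4→8→3→5 push 1
max flow = 33; residual-reachable set from 0 gives S-side
cut edges (S→T): {(1,5), (4,5), (8,3)} total cap 33

Min-cut arcs: {(1,5), (4,5), (8,3)} (total capacity 33)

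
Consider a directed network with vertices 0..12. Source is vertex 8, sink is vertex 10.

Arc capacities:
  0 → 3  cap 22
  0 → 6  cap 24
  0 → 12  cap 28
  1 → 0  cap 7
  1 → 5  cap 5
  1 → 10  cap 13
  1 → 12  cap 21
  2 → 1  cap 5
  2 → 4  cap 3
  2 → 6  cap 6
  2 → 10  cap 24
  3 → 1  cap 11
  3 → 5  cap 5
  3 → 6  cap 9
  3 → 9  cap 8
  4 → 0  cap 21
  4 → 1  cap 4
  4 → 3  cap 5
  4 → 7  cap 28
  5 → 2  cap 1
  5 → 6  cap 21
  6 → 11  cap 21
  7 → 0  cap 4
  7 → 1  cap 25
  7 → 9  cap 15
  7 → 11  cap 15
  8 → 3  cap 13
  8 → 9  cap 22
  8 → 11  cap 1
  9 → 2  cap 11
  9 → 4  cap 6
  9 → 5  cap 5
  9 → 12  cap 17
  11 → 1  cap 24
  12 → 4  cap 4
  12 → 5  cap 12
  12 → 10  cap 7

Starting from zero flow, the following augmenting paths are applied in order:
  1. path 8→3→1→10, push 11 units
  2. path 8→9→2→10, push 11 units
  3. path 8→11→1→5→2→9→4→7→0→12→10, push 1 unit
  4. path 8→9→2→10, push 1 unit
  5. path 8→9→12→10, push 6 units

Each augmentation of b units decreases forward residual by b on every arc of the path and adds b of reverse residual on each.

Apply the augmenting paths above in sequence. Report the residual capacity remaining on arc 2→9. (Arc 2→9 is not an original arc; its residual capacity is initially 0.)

after path 1 (8→3→1→10, push 11): res(2,9)=0
after path 2 (8→9→2→10, push 11): res(2,9)=11
after path 3 (8→11→1→5→2→9→4→7→0→12→10, push 1): res(2,9)=10
after path 4 (8→9→2→10, push 1): res(2,9)=11
after path 5 (8→9→12→10, push 6): res(2,9)=11

Residual capacity of (2,9): 11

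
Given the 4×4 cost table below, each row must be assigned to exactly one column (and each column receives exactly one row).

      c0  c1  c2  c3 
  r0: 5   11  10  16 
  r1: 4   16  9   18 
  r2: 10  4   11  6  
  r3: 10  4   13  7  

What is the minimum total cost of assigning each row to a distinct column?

Minimum assignment cost: 24

one of 2 optimal assignments: row0→col0 (cost 5), row1→col2 (cost 9), row2→col3 (cost 6), row3→col1 (cost 4)
total = 5 + 9 + 6 + 4 = 24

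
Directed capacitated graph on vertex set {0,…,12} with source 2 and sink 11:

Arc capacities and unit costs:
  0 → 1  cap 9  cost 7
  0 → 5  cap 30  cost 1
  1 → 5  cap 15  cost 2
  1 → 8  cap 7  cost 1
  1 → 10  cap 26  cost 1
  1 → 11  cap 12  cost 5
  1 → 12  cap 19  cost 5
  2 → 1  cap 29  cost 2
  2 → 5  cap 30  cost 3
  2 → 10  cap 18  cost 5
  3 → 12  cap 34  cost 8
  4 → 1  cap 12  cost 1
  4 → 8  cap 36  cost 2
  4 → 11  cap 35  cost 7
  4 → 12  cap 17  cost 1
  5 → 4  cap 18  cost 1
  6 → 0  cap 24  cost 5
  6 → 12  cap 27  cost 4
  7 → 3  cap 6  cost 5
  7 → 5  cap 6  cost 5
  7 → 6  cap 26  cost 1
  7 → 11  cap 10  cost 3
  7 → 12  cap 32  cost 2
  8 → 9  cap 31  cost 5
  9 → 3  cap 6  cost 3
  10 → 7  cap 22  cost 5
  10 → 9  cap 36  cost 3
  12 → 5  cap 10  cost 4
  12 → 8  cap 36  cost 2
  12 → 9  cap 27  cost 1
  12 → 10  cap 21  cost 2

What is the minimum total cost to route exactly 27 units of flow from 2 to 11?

Minimum cost for 27 units: 249

shortest-cost path #1: 2→1→11 push 12 @ unit cost 7 (adds 84)
shortest-cost path #2: 2→5→4→11 push 15 @ unit cost 11 (adds 165)
total cost = 249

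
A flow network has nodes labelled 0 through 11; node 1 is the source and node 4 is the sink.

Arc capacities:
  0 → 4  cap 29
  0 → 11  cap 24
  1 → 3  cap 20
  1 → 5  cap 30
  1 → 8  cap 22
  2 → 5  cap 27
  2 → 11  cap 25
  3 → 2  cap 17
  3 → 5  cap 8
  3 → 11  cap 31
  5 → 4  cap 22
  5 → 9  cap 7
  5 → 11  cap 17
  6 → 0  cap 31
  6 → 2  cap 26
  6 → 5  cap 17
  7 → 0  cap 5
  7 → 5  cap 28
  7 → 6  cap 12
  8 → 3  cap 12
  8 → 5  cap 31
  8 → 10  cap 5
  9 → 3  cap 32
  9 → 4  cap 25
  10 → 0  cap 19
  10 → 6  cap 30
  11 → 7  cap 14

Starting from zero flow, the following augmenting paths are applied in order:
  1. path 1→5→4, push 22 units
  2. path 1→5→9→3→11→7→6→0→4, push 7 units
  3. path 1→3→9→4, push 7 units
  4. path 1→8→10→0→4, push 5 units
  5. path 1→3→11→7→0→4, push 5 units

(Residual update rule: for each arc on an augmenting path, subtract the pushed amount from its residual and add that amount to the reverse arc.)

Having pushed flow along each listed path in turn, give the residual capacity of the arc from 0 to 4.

Residual capacity of (0,4): 12

after path 1 (1→5→4, push 22): res(0,4)=29
after path 2 (1→5→9→3→11→7→6→0→4, push 7): res(0,4)=22
after path 3 (1→3→9→4, push 7): res(0,4)=22
after path 4 (1→8→10→0→4, push 5): res(0,4)=17
after path 5 (1→3→11→7→0→4, push 5): res(0,4)=12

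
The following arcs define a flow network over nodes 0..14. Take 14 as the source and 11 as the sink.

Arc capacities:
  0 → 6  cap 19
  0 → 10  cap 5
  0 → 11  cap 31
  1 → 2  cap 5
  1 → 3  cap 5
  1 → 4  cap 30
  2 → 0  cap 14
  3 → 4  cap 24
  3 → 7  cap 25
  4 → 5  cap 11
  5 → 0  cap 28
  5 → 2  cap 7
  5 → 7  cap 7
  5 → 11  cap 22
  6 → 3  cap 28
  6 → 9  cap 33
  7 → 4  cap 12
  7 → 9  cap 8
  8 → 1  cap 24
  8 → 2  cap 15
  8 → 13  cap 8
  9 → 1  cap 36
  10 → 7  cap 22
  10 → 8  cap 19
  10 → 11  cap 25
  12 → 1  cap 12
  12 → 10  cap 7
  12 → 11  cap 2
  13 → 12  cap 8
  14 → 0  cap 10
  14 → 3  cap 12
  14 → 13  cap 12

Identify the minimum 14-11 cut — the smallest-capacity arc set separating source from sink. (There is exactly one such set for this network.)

Min-cut arcs: {(13,12), (14,0), (14,3)} (total capacity 30)

augment #1: 14→0→11 push 10
augment #2: 14→13→12→11 push 2
augment #3: 14→3→4→5→11 push 11
augment #4: 14→13→12→10→11 push 6
augment #5: 14→3→7→9→1→2→0→11 push 1
max flow = 30; residual-reachable set from 14 gives S-side
cut edges (S→T): {(13,12), (14,0), (14,3)} total cap 30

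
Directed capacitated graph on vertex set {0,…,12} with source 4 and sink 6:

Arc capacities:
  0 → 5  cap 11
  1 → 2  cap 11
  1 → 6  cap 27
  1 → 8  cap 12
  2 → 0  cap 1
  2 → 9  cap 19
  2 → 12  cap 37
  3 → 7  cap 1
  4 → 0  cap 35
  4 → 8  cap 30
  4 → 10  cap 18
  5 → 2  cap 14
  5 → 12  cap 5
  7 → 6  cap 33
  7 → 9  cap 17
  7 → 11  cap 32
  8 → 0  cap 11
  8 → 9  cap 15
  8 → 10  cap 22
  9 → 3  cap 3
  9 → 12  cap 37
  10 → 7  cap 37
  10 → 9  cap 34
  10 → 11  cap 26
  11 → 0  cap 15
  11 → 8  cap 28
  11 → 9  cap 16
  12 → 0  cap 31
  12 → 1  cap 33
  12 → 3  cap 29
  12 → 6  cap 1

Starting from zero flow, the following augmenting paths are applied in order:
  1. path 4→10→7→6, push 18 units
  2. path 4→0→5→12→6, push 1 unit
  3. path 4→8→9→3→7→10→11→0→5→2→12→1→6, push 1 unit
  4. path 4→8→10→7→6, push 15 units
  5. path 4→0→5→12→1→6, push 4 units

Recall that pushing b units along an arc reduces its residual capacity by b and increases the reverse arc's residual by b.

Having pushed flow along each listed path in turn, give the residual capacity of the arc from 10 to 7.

after path 1 (4→10→7→6, push 18): res(10,7)=19
after path 2 (4→0→5→12→6, push 1): res(10,7)=19
after path 3 (4→8→9→3→7→10→11→0→5→2→12→1→6, push 1): res(10,7)=20
after path 4 (4→8→10→7→6, push 15): res(10,7)=5
after path 5 (4→0→5→12→1→6, push 4): res(10,7)=5

Residual capacity of (10,7): 5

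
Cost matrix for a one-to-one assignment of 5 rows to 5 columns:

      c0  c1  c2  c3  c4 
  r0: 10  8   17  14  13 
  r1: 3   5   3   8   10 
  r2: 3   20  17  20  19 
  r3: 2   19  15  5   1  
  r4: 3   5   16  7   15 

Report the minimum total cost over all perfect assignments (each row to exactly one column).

optimal assignment: row0→col1 (cost 8), row1→col2 (cost 3), row2→col0 (cost 3), row3→col4 (cost 1), row4→col3 (cost 7)
total = 8 + 3 + 3 + 1 + 7 = 22

Minimum assignment cost: 22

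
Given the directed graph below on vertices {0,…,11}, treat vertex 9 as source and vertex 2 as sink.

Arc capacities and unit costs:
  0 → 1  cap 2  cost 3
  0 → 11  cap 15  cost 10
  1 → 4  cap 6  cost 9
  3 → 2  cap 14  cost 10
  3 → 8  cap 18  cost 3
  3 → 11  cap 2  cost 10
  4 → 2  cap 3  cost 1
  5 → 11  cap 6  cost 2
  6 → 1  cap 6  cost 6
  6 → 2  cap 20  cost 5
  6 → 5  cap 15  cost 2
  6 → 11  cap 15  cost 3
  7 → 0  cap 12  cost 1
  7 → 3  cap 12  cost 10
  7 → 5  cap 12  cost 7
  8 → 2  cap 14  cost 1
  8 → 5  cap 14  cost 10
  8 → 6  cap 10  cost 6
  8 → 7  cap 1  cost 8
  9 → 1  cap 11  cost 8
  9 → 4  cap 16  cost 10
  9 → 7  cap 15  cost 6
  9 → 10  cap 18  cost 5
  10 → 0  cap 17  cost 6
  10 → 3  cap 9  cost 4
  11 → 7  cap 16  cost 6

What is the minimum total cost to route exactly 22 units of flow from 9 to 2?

Minimum cost for 22 units: 380

shortest-cost path #1: 9→4→2 push 3 @ unit cost 11 (adds 33)
shortest-cost path #2: 9→10→3→8→2 push 9 @ unit cost 13 (adds 117)
shortest-cost path #3: 9→7→3→8→2 push 5 @ unit cost 20 (adds 100)
shortest-cost path #4: 9→7→3→2 push 5 @ unit cost 26 (adds 130)
total cost = 380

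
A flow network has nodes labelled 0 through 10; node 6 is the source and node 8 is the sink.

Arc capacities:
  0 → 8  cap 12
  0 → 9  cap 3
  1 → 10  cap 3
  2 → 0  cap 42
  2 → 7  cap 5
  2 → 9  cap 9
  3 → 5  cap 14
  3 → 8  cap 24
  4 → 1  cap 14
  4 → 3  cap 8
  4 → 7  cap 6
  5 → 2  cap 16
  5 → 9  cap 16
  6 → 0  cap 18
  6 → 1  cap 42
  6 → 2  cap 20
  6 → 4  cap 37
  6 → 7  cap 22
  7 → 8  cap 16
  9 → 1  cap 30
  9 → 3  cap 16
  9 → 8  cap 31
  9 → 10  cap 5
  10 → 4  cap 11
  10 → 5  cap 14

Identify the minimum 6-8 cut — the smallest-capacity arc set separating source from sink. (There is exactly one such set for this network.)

augment #1: 6→0→8 push 12
augment #2: 6→7→8 push 16
augment #3: 6→0→9→8 push 3
augment #4: 6→2→9→8 push 9
augment #5: 6→4→3→8 push 8
augment #6: 6→1→10→5→9→8 push 3
max flow = 51; residual-reachable set from 6 gives S-side
cut edges (S→T): {(0,8), (0,9), (1,10), (2,9), (4,3), (7,8)} total cap 51

Min-cut arcs: {(0,8), (0,9), (1,10), (2,9), (4,3), (7,8)} (total capacity 51)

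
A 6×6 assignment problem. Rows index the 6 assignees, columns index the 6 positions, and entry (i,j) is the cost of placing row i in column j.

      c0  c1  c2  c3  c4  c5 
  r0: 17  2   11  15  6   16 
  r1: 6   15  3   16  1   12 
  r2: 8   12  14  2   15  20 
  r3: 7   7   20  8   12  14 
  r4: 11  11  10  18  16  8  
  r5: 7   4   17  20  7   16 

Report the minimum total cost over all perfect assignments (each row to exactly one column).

optimal assignment: row0→col1 (cost 2), row1→col2 (cost 3), row2→col3 (cost 2), row3→col0 (cost 7), row4→col5 (cost 8), row5→col4 (cost 7)
total = 2 + 3 + 2 + 7 + 8 + 7 = 29

Minimum assignment cost: 29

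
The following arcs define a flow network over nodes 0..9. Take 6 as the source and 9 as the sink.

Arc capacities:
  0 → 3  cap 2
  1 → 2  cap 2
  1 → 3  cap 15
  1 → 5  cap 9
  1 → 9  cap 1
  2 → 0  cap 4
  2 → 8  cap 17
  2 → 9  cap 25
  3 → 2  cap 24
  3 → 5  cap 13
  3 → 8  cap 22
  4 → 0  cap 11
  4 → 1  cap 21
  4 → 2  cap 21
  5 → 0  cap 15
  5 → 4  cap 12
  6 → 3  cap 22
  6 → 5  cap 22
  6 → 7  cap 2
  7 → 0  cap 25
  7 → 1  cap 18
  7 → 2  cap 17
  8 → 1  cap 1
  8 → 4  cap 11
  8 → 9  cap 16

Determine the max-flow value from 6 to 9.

Maximum flow value: 38

augment #1: 6→3→2→9 bottleneck 22, total now 22
augment #2: 6→7→1→9 bottleneck 1, total now 23
augment #3: 6→7→2→9 bottleneck 1, total now 24
augment #4: 6→5→4→2→9 bottleneck 2, total now 26
augment #5: 6→5→0→3→8→9 bottleneck 2, total now 28
augment #6: 6→5→4→2→8→9 bottleneck 10, total now 38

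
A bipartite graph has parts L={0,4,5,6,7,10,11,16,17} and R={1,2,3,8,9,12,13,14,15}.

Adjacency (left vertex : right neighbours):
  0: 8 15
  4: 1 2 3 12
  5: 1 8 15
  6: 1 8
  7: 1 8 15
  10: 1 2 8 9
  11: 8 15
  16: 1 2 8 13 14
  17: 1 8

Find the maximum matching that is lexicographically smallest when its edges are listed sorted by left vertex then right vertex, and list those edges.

|M| = 6 (so the lex-smallest maximum matching has 6 edges)
process left vertices in ascending order; for each, take the smallest-labelled available neighbour that still permits 6 edges overall, or leave it unmatched if none does
lex-smallest matching: {0-8, 4-2, 5-1, 7-15, 10-9, 16-13}

Lex-smallest maximum matching: {(0,8), (4,2), (5,1), (7,15), (10,9), (16,13)}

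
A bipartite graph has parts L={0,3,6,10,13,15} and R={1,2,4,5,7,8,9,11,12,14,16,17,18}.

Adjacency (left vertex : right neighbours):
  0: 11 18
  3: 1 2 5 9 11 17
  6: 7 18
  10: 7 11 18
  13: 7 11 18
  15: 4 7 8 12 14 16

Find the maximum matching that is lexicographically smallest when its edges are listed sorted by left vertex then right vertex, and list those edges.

|M| = 5 (so the lex-smallest maximum matching has 5 edges)
process left vertices in ascending order; for each, take the smallest-labelled available neighbour that still permits 5 edges overall, or leave it unmatched if none does
lex-smallest matching: {0-11, 3-1, 6-7, 10-18, 15-4}

Lex-smallest maximum matching: {(0,11), (3,1), (6,7), (10,18), (15,4)}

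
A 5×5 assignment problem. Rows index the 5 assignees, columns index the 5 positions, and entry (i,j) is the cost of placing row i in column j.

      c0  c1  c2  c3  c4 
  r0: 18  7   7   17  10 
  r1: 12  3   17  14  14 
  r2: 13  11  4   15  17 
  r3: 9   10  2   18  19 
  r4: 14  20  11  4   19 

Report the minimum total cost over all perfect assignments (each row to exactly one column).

Minimum assignment cost: 30

optimal assignment: row0→col4 (cost 10), row1→col1 (cost 3), row2→col2 (cost 4), row3→col0 (cost 9), row4→col3 (cost 4)
total = 10 + 3 + 4 + 9 + 4 = 30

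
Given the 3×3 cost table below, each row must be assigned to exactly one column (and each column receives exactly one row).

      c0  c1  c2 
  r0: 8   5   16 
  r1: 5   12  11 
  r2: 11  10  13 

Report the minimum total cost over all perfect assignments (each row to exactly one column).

optimal assignment: row0→col1 (cost 5), row1→col0 (cost 5), row2→col2 (cost 13)
total = 5 + 5 + 13 = 23

Minimum assignment cost: 23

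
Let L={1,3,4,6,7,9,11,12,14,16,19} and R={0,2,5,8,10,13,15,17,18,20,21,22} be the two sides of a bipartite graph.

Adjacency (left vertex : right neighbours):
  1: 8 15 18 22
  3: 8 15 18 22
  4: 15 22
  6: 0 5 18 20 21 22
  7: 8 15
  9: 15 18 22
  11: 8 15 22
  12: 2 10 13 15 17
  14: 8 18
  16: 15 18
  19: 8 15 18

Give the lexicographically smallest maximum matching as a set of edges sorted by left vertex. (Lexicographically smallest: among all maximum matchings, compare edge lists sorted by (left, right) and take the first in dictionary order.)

Lex-smallest maximum matching: {(1,8), (3,15), (4,22), (6,0), (9,18), (12,2)}

|M| = 6 (so the lex-smallest maximum matching has 6 edges)
process left vertices in ascending order; for each, take the smallest-labelled available neighbour that still permits 6 edges overall, or leave it unmatched if none does
lex-smallest matching: {1-8, 3-15, 4-22, 6-0, 9-18, 12-2}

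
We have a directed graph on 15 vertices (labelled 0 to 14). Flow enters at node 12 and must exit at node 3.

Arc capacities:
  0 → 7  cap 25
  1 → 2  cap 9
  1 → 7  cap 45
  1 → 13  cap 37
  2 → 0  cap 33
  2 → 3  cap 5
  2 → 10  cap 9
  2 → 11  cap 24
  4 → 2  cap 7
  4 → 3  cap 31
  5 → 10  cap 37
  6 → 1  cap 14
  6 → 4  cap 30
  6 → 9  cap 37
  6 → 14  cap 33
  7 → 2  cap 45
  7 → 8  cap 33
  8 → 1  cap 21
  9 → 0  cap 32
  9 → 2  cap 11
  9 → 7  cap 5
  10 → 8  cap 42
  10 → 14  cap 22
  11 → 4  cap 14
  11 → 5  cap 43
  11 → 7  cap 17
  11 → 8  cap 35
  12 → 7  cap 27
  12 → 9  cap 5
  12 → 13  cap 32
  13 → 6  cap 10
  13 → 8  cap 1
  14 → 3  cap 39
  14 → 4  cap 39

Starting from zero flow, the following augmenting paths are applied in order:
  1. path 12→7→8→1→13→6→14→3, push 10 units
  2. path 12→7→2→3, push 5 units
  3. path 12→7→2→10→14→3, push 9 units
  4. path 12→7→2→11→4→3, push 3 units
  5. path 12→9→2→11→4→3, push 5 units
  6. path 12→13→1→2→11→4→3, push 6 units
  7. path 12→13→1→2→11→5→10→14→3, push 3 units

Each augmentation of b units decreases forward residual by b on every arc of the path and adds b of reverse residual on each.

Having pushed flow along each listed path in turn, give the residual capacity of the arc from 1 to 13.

after path 1 (12→7→8→1→13→6→14→3, push 10): res(1,13)=27
after path 2 (12→7→2→3, push 5): res(1,13)=27
after path 3 (12→7→2→10→14→3, push 9): res(1,13)=27
after path 4 (12→7→2→11→4→3, push 3): res(1,13)=27
after path 5 (12→9→2→11→4→3, push 5): res(1,13)=27
after path 6 (12→13→1→2→11→4→3, push 6): res(1,13)=33
after path 7 (12→13→1→2→11→5→10→14→3, push 3): res(1,13)=36

Residual capacity of (1,13): 36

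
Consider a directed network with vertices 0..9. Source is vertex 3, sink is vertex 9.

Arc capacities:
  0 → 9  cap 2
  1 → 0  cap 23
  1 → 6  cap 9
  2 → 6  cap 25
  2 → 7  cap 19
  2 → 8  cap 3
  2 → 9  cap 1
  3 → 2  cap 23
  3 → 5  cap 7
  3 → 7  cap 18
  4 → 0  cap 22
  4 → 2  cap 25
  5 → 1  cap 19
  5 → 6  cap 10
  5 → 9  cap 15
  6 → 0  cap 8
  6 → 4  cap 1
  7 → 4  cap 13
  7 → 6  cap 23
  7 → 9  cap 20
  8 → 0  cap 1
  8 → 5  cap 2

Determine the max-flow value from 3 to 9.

augment #1: 3→2→9 bottleneck 1, total now 1
augment #2: 3→5→9 bottleneck 7, total now 8
augment #3: 3→7→9 bottleneck 18, total now 26
augment #4: 3→2→7→9 bottleneck 2, total now 28
augment #5: 3→2→6→0→9 bottleneck 2, total now 30
augment #6: 3→2→8→5→9 bottleneck 2, total now 32

Maximum flow value: 32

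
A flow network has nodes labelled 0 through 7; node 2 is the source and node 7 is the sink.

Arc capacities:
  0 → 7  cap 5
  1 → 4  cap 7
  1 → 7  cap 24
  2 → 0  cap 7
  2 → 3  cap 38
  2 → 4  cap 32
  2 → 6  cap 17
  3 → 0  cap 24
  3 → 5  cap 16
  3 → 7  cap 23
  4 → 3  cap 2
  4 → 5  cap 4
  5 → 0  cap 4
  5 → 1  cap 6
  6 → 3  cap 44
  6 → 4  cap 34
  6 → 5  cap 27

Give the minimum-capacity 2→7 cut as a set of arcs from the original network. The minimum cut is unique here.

augment #1: 2→0→7 push 5
augment #2: 2→3→7 push 23
augment #3: 2→3→5→1→7 push 6
max flow = 34; residual-reachable set from 2 gives S-side
cut edges (S→T): {(0,7), (3,7), (5,1)} total cap 34

Min-cut arcs: {(0,7), (3,7), (5,1)} (total capacity 34)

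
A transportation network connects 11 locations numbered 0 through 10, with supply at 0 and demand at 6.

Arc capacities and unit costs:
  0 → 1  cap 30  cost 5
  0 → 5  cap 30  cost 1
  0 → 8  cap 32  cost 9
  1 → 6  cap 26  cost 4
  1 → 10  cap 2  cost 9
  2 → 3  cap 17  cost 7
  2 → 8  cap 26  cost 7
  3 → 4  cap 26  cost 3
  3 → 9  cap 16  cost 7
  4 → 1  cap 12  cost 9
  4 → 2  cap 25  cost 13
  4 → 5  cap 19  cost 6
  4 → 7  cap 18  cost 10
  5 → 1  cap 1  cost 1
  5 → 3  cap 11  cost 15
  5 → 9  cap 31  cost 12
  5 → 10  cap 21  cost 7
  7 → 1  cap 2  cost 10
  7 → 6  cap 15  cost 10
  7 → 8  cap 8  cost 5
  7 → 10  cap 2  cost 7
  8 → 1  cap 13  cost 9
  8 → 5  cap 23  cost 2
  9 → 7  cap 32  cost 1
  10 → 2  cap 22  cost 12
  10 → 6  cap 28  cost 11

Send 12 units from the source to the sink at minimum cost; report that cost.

shortest-cost path #1: 0→5→1→6 push 1 @ unit cost 6 (adds 6)
shortest-cost path #2: 0→1→6 push 11 @ unit cost 9 (adds 99)
total cost = 105

Minimum cost for 12 units: 105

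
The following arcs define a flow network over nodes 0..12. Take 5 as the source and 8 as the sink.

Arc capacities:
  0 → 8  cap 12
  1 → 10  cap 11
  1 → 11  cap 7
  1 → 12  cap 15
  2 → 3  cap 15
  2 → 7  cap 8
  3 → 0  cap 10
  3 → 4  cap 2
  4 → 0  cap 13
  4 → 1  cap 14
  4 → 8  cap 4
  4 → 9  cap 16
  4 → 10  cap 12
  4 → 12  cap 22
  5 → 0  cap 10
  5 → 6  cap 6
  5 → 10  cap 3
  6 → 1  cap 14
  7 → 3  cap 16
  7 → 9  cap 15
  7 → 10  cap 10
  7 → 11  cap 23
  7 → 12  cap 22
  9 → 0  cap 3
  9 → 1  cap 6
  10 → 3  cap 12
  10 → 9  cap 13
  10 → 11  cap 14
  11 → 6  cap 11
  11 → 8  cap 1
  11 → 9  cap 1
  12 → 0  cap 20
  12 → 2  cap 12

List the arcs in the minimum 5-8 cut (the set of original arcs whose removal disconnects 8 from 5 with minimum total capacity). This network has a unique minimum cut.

augment #1: 5→0→8 push 10
augment #2: 5→10→11→8 push 1
augment #3: 5→10→3→0→8 push 2
augment #4: 5→6→1→10→3→4→8 push 2
max flow = 15; residual-reachable set from 5 gives S-side
cut edges (S→T): {(0,8), (3,4), (11,8)} total cap 15

Min-cut arcs: {(0,8), (3,4), (11,8)} (total capacity 15)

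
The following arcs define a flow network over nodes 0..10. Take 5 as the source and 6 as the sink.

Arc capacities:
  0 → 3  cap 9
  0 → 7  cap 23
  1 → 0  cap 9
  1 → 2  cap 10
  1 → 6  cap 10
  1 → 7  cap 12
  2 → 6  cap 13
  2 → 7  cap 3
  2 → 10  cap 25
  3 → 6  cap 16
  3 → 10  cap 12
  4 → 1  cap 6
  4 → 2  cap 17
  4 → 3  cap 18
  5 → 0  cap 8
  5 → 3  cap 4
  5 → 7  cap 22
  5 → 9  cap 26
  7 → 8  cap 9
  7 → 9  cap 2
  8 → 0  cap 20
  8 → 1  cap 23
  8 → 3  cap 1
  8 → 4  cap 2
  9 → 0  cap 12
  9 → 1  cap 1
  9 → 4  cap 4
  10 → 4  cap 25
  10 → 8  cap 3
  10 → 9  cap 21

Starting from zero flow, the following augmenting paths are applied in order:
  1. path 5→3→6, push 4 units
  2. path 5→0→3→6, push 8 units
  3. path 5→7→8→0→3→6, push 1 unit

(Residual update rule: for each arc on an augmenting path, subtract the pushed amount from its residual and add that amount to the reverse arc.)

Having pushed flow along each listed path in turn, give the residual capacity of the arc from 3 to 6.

after path 1 (5→3→6, push 4): res(3,6)=12
after path 2 (5→0→3→6, push 8): res(3,6)=4
after path 3 (5→7→8→0→3→6, push 1): res(3,6)=3

Residual capacity of (3,6): 3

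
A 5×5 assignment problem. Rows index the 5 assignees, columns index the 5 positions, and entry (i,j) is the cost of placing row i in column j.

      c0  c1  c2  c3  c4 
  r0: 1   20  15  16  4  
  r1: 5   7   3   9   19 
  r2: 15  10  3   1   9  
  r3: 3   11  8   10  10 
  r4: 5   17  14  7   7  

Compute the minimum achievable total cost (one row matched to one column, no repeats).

Minimum assignment cost: 23

optimal assignment: row0→col0 (cost 1), row1→col2 (cost 3), row2→col3 (cost 1), row3→col1 (cost 11), row4→col4 (cost 7)
total = 1 + 3 + 1 + 11 + 7 = 23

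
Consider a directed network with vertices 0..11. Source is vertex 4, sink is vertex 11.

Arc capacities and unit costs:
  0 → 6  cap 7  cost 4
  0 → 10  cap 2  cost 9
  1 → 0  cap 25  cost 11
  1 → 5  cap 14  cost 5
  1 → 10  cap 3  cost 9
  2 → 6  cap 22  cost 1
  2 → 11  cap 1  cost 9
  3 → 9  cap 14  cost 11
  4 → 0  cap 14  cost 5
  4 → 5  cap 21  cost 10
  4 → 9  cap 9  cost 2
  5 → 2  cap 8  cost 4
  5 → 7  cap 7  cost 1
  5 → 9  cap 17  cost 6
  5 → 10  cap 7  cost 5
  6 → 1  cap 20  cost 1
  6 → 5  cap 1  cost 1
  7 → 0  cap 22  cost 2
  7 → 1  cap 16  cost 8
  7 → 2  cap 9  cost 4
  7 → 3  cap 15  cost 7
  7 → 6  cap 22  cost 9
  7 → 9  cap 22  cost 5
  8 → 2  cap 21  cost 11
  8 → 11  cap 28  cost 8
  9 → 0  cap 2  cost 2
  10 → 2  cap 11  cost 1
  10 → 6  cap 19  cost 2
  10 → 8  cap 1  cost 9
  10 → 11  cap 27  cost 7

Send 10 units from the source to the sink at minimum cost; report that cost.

Minimum cost for 10 units: 217

shortest-cost path #1: 4→9→0→10→11 push 2 @ unit cost 20 (adds 40)
shortest-cost path #2: 4→5→10→11 push 7 @ unit cost 22 (adds 154)
shortest-cost path #3: 4→5→2→11 push 1 @ unit cost 23 (adds 23)
total cost = 217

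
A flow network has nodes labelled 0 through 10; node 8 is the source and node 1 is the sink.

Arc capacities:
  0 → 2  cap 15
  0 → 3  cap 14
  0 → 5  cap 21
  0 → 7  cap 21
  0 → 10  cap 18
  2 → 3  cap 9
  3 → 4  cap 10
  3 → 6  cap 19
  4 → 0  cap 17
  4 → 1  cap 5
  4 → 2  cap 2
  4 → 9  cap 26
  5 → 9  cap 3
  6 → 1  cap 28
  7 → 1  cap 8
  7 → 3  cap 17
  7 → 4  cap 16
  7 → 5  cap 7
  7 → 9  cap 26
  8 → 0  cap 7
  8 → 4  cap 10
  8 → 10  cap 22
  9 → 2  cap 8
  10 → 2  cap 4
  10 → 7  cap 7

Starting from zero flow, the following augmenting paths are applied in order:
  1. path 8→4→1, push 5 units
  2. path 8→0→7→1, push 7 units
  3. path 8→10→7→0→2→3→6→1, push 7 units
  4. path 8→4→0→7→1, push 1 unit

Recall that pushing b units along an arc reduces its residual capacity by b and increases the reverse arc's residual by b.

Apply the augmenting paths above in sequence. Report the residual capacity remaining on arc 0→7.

after path 1 (8→4→1, push 5): res(0,7)=21
after path 2 (8→0→7→1, push 7): res(0,7)=14
after path 3 (8→10→7→0→2→3→6→1, push 7): res(0,7)=21
after path 4 (8→4→0→7→1, push 1): res(0,7)=20

Residual capacity of (0,7): 20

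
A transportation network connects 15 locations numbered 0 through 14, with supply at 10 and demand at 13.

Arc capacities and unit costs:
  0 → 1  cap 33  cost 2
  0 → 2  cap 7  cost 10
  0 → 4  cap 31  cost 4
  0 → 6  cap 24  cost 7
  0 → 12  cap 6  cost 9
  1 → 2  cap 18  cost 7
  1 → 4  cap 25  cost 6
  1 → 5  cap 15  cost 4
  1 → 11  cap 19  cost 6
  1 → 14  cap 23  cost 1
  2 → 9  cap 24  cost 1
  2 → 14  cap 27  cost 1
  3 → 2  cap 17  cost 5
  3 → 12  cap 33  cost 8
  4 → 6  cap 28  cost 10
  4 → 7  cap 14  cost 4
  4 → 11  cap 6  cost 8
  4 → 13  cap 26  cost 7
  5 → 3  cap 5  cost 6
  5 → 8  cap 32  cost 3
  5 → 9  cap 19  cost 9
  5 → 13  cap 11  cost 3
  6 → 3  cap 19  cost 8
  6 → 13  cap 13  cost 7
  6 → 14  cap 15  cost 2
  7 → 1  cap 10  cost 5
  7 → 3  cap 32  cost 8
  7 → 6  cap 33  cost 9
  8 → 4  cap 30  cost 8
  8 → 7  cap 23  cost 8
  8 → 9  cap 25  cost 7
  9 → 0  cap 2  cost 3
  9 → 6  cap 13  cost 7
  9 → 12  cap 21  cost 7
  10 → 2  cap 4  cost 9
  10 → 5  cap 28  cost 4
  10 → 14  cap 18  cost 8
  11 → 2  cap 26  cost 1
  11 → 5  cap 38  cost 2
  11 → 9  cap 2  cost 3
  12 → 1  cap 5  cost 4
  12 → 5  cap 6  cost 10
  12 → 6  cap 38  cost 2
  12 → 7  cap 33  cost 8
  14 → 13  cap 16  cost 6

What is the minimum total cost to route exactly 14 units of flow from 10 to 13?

Minimum cost for 14 units: 119

shortest-cost path #1: 10→5→13 push 11 @ unit cost 7 (adds 77)
shortest-cost path #2: 10→14→13 push 3 @ unit cost 14 (adds 42)
total cost = 119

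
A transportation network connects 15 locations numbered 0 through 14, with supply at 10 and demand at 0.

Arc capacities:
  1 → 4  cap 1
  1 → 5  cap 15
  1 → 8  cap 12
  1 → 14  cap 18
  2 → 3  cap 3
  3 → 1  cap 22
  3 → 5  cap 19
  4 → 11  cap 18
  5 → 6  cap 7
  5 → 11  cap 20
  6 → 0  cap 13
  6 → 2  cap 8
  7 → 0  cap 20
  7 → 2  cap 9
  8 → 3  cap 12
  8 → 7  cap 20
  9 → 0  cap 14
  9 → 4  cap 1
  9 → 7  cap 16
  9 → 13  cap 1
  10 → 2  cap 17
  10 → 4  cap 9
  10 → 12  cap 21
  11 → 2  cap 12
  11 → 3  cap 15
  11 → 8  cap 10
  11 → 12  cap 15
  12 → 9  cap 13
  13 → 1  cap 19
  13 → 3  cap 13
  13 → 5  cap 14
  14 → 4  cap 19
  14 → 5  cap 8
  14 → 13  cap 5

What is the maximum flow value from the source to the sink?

Maximum flow value: 25

augment #1: 10→12→9→0 bottleneck 13, total now 13
augment #2: 10→2→3→5→6→0 bottleneck 3, total now 16
augment #3: 10→4→11→8→7→0 bottleneck 9, total now 25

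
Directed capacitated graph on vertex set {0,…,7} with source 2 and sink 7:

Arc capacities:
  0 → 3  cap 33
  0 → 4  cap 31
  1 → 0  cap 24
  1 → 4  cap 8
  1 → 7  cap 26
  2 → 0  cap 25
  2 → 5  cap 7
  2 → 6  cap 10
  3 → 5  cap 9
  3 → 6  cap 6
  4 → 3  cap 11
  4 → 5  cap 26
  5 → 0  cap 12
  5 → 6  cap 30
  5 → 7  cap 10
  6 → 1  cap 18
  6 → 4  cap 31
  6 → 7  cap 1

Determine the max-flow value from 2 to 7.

augment #1: 2→5→7 bottleneck 7, total now 7
augment #2: 2→6→7 bottleneck 1, total now 8
augment #3: 2→6→1→7 bottleneck 9, total now 17
augment #4: 2→0→3→5→7 bottleneck 3, total now 20
augment #5: 2→0→3→6→1→7 bottleneck 6, total now 26
augment #6: 2→0→3→5→6→1→7 bottleneck 3, total now 29

Maximum flow value: 29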